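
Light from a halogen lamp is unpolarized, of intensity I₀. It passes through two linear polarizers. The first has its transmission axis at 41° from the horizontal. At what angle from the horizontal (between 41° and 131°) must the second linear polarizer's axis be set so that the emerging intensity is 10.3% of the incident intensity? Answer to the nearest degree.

θ ≈ 104°

Unpolarized light through the first polarizer → I₁ = ½ I₀, now polarized at 41°.
Need I₂/I₀ = 0.103, so cos²(θ − 41°) = 0.103 / 0.5 = 0.206.
θ − 41° = arccos(√0.206) = 63.0°, giving θ ≈ 41 + 63.0 = 104.0°.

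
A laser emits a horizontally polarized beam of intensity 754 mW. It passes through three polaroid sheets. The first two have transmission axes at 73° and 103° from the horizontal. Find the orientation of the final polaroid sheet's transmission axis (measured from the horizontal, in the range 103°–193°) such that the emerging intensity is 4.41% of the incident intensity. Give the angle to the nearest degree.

By Malus's law, I₁ = I₀ cos²(73° − 0°) = I₀ cos²(73°) = 0.08548 I₀.
I₂ = I₁ cos²(103° − 73°) = 0.08548 I₀ · cos²(30°) = 0.06411 I₀.
Need I₃/I₀ = 0.0441, so cos²(θ − 103°) = 0.0441 / 0.06411 = 0.6879.
θ − 103° = arccos(√0.6879) = 34.0°, giving θ ≈ 103 + 34.0 = 137.0°.

θ ≈ 137°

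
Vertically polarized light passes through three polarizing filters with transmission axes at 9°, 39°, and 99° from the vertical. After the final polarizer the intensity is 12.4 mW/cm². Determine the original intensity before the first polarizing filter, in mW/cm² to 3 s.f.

I₁ = I₀ cos²(9° − 0°) = I₀ cos²(9°) = 0.9755 I₀.
I₂ = I₁ cos²(39° − 9°) = 0.9755 I₀ · cos²(30°) = 0.7316 I₀.
I₃ = I₂ cos²(99° − 39°) = 0.7316 I₀ · cos²(60°) = 0.1829 I₀.
So 12.4 mW/cm² = 0.1829 I₀, giving I₀ = 12.4/0.1829 = 67.79 mW/cm².

I₀ ≈ 67.8 mW/cm²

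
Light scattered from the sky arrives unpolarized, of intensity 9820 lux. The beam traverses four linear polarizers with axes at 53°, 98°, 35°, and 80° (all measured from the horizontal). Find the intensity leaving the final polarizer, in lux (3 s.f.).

Unpolarized light through the first polarizer → I₁ = 9820 lux/2 = 4910 lux, polarized at 53°.
I₂ = I₁ · cos²(45°) = 4910 · 0.5 = 2455 lux.
I₃ = I₂ · cos²(63°) = 2455 · 0.2061 = 506 lux.
I₄ = I₃ · cos²(45°) = 506 · 0.5 = 253 lux.

I ≈ 253 lux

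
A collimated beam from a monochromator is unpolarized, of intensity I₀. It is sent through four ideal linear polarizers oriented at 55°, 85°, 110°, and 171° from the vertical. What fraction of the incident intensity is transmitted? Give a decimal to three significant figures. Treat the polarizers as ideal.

≈ 0.0724 I₀

Unpolarized light through the first polarizer → I₁ = ½ I₀, now polarized at 55°.
I₂ = I₁ cos²(85° − 55°) = 0.5 I₀ · cos²(30°) = 0.375 I₀.
I₃ = I₂ cos²(110° − 85°) = 0.375 I₀ · cos²(25°) = 0.308 I₀.
I₄ = I₃ cos²(171° − 110°) = 0.308 I₀ · cos²(61°) = 0.0724 I₀.
Transmitted fraction = 0.0724.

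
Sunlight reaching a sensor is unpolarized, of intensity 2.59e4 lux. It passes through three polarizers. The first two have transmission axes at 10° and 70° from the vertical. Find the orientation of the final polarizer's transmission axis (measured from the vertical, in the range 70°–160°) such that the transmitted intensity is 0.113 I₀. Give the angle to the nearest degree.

θ ≈ 88°

Unpolarized light through the first polarizer → I₁ = ½ I₀, now polarized at 10°.
I₂ = I₁ cos²(70° − 10°) = 0.5 I₀ · cos²(60°) = 0.125 I₀.
Need I₃/I₀ = 0.113, so cos²(θ − 70°) = 0.113 / 0.125 = 0.904.
θ − 70° = arccos(√0.904) = 18.0°, giving θ ≈ 70 + 18.0 = 88.0°.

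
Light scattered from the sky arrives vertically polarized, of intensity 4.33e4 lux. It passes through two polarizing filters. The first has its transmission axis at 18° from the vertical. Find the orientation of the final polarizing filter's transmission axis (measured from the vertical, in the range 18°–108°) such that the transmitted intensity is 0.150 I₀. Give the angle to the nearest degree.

θ ≈ 84°

By Malus's law, I₁ = I₀ cos²(18° − 0°) = I₀ cos²(18°) = 0.9045 I₀.
Need I₂/I₀ = 0.15, so cos²(θ − 18°) = 0.15 / 0.9045 = 0.1658.
θ − 18° = arccos(√0.1658) = 66.0°, giving θ ≈ 18 + 66.0 = 84.0°.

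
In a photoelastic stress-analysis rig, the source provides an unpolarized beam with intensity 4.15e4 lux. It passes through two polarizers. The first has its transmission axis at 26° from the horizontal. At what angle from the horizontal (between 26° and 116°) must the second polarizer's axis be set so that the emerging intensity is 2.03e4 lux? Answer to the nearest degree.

Unpolarized light through the first polarizer → I₁ = ½ I₀, now polarized at 26°.
Target fraction: 2.03e4 / 4.15e4 lux = 0.4892 of I₀.
Need I₂/I₀ = 0.4892, so cos²(θ − 26°) = 0.4892 / 0.5 = 0.9783.
θ − 26° = arccos(√0.9783) = 8.5°, giving θ ≈ 26 + 8.5 = 34.5°.

θ ≈ 34°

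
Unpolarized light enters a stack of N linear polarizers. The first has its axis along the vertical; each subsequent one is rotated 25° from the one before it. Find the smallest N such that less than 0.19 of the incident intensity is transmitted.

N = 6

First polarizer halves the unpolarized light: factor 1/2.
Each further stage multiplies by cos²(25°) = 0.8214.
After N polarizers: T = 0.5·0.8214^(N−1). Require T < 0.19 ⇒ N−1 > ln(0.19/0.5)/ln(0.8214) = 4.92, so N−1 ≥ 5 and N = 6.
Check: N=6 gives T = 0.187 < 0.19; N=5 gives T = 0.2276.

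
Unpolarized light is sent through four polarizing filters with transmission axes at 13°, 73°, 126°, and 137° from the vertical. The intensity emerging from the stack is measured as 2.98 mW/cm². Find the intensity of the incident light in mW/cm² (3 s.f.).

Unpolarized light through the first polarizer → I₁ = ½ I₀, now polarized at 13°.
I₂ = I₁ cos²(73° − 13°) = 0.5 I₀ · cos²(60°) = 0.125 I₀.
I₃ = I₂ cos²(126° − 73°) = 0.125 I₀ · cos²(53°) = 0.04527 I₀.
I₄ = I₃ cos²(137° − 126°) = 0.04527 I₀ · cos²(11°) = 0.04362 I₀.
So 2.98 mW/cm² = 0.04362 I₀, giving I₀ = 2.98/0.04362 = 68.31 mW/cm².

I₀ ≈ 68.3 mW/cm²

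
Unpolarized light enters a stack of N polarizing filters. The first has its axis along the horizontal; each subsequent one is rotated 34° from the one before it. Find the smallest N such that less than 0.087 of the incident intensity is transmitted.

N = 6

First polarizer halves the unpolarized light: factor 1/2.
Each further stage multiplies by cos²(34°) = 0.6873.
After N polarizers: T = 0.5·0.6873^(N−1). Require T < 0.087 ⇒ N−1 > ln(0.087/0.5)/ln(0.6873) = 4.66, so N−1 ≥ 5 and N = 6.
Check: N=6 gives T = 0.07669 < 0.087; N=5 gives T = 0.1116.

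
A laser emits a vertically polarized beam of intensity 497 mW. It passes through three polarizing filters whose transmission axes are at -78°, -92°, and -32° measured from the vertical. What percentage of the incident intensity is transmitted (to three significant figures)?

By Malus's law, I₁ = 497 mW · cos²(78°) = 21.48 mW.
I₂ = I₁ · cos²(14°) = 21.48 · 0.9415 = 20.23 mW.
I₃ = I₂ · cos²(60°) = 20.23 · 0.25 = 5.057 mW.
That is 1.017% of the incident intensity.

≈ 1.02%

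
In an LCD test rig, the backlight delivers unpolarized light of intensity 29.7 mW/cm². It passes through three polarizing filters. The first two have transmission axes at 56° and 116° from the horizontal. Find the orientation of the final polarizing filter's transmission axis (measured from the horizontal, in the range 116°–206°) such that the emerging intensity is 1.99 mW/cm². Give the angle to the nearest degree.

θ ≈ 159°

Unpolarized light through the first polarizer → I₁ = ½ I₀, now polarized at 56°.
I₂ = I₁ cos²(116° − 56°) = 0.5 I₀ · cos²(60°) = 0.125 I₀.
Target fraction: 1.99 / 29.7 mW/cm² = 0.067 of I₀.
Need I₃/I₀ = 0.067, so cos²(θ − 116°) = 0.067 / 0.125 = 0.536.
θ − 116° = arccos(√0.536) = 42.9°, giving θ ≈ 116 + 42.9 = 158.9°.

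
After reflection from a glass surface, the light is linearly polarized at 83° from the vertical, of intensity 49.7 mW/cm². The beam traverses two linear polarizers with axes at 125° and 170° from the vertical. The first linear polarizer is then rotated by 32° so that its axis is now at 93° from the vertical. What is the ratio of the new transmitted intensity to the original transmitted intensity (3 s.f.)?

I_new/I_old ≈ 0.178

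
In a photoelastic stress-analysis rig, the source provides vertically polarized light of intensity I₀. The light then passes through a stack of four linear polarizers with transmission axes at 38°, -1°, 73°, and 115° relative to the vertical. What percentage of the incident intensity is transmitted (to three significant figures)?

By Malus's law, I₁ = I₀ cos²(38° − 0°) = I₀ cos²(38°) = 0.621 I₀.
I₂ = I₁ cos²(-1° − 38°) = 0.621 I₀ · cos²(39°) = 0.375 I₀.
I₃ = I₂ cos²(73° + 1°) = 0.375 I₀ · cos²(74°) = 0.02849 I₀.
I₄ = I₃ cos²(115° − 73°) = 0.02849 I₀ · cos²(42°) = 0.01574 I₀.
That is 1.574% of the incident intensity.

≈ 1.57%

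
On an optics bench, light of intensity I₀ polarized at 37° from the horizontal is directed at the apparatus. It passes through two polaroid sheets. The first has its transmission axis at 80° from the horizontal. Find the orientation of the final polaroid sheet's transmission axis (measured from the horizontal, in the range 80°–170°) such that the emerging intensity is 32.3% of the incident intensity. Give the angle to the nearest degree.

θ ≈ 119°

By Malus's law, I₁ = I₀ cos²(80° − 37°) = I₀ cos²(43°) = 0.5349 I₀.
Need I₂/I₀ = 0.323, so cos²(θ − 80°) = 0.323 / 0.5349 = 0.6039.
θ − 80° = arccos(√0.6039) = 39.0°, giving θ ≈ 80 + 39.0 = 119.0°.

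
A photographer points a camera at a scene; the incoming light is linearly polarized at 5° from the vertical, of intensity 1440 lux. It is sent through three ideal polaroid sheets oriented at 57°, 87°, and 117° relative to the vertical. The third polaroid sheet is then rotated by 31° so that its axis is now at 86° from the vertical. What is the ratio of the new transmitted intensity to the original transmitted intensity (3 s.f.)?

Before rotation:
By Malus's law, I₁ = I₀ cos²(57° − 5°) = I₀ cos²(52°) = 0.379 I₀.
I₂ = I₁ cos²(87° − 57°) = 0.379 I₀ · cos²(30°) = 0.2843 I₀.
I₃ = I₂ cos²(117° − 87°) = 0.2843 I₀ · cos²(30°) = 0.2132 I₀.
After rotation:
I₁ = I₀ cos²(57° − 5°) = I₀ cos²(52°) = 0.379 I₀.
I₂ = I₁ cos²(87° − 57°) = 0.379 I₀ · cos²(30°) = 0.2843 I₀.
I₃ = I₂ cos²(86° − 87°) = 0.2843 I₀ · cos²(1°) = 0.2842 I₀.
Ratio = 0.2842 / 0.2132 = 1.333.

I_new/I_old ≈ 1.33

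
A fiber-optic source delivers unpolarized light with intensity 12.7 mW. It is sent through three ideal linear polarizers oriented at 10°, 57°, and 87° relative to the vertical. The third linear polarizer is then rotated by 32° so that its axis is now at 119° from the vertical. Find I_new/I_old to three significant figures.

I_new/I_old ≈ 0.294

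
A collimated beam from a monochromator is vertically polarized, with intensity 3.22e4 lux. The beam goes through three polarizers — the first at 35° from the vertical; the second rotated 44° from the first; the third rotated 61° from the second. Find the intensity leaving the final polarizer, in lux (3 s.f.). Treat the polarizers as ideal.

By Malus's law, I₁ = 3.22e4 lux · cos²(35°) = 2.161e+04 lux.
I₂ = I₁ · cos²(44°) = 2.161e+04 · 0.5174 = 1.118e+04 lux.
I₃ = I₂ · cos²(61°) = 1.118e+04 · 0.235 = 2628 lux.

I ≈ 2630 lux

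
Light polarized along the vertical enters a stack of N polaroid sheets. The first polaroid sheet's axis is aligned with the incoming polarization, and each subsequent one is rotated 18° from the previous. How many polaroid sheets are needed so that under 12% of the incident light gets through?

First polarizer is aligned with the polarization: full transmission.
Each further stage multiplies by cos²(18°) = 0.9045.
After N polarizers: T = 0.9045^(N−1). Require T < 0.12 ⇒ N−1 > ln(0.12)/ln(0.9045) = 21.13, so N−1 ≥ 22 and N = 23.
Check: N=23 gives T = 0.1099 < 0.12; N=22 gives T = 0.1215.

N = 23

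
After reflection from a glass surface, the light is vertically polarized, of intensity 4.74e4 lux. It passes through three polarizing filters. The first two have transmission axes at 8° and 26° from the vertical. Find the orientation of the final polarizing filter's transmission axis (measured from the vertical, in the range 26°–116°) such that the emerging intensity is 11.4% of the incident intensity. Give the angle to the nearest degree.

θ ≈ 95°

I₁ = I₀ cos²(8° − 0°) = I₀ cos²(8°) = 0.9806 I₀.
I₂ = I₁ cos²(26° − 8°) = 0.9806 I₀ · cos²(18°) = 0.887 I₀.
Need I₃/I₀ = 0.114, so cos²(θ − 26°) = 0.114 / 0.887 = 0.1285.
θ − 26° = arccos(√0.1285) = 69.0°, giving θ ≈ 26 + 69.0 = 95.0°.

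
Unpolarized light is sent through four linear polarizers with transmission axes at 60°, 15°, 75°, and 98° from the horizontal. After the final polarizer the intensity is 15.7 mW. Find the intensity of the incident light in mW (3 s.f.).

I₀ ≈ 296 mW

Unpolarized light through the first polarizer → I₁ = ½ I₀, now polarized at 60°.
I₂ = I₁ cos²(15° − 60°) = 0.5 I₀ · cos²(45°) = 0.25 I₀.
I₃ = I₂ cos²(75° − 15°) = 0.25 I₀ · cos²(60°) = 0.0625 I₀.
I₄ = I₃ cos²(98° − 75°) = 0.0625 I₀ · cos²(23°) = 0.05296 I₀.
So 15.7 mW = 0.05296 I₀, giving I₀ = 15.7/0.05296 = 296.5 mW.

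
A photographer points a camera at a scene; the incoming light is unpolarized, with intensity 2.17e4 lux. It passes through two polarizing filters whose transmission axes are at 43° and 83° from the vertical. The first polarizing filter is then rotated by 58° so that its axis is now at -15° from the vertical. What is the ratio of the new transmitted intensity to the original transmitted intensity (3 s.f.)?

I_new/I_old ≈ 0.0330

Before rotation:
Unpolarized light through the first polarizer → I₁ = ½ I₀, now polarized at 43°.
I₂ = I₁ cos²(83° − 43°) = 0.5 I₀ · cos²(40°) = 0.2934 I₀.
After rotation:
Unpolarized light through the first polarizer → I₁ = ½ I₀, now polarized at -15°.
Angle between axes 1 and 2: 82°. I₂ = 0.5 I₀ · cos²(82°) = 0.009685 I₀.
Ratio = 0.009685 / 0.2934 = 0.03301.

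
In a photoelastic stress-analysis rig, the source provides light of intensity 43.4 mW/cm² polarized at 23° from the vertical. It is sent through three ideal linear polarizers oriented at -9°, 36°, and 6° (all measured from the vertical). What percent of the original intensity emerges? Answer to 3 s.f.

≈ 27.0%

By Malus's law, I₁ = 43.4 mW/cm² · cos²(32°) = 31.21 mW/cm².
I₂ = I₁ · cos²(45°) = 31.21 · 0.5 = 15.61 mW/cm².
I₃ = I₂ · cos²(30°) = 15.61 · 0.75 = 11.7 mW/cm².
That is 26.97% of the incident intensity.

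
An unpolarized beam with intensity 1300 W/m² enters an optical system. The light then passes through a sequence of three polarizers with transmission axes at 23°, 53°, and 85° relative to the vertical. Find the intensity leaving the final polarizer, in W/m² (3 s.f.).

I ≈ 351 W/m²

Unpolarized light through the first polarizer → I₁ = 1300 W/m²/2 = 650 W/m², polarized at 23°.
I₂ = I₁ · cos²(30°) = 650 · 0.75 = 487.5 W/m².
I₃ = I₂ · cos²(32°) = 487.5 · 0.7192 = 350.6 W/m².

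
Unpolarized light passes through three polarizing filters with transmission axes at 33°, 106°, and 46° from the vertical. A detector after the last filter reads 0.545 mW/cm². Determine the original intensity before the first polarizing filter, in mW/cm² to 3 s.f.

I₀ ≈ 51.0 mW/cm²

Unpolarized light through the first polarizer → I₁ = ½ I₀, now polarized at 33°.
I₂ = I₁ cos²(106° − 33°) = 0.5 I₀ · cos²(73°) = 0.04274 I₀.
I₃ = I₂ cos²(46° − 106°) = 0.04274 I₀ · cos²(60°) = 0.01069 I₀.
So 0.545 mW/cm² = 0.01069 I₀, giving I₀ = 0.545/0.01069 = 51.01 mW/cm².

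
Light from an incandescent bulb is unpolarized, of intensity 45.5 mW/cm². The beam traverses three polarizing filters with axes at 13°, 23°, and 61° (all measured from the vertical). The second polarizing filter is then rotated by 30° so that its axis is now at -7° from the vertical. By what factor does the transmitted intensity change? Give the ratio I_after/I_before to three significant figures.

Before rotation:
Unpolarized light through the first polarizer → I₁ = ½ I₀, now polarized at 13°.
I₂ = I₁ cos²(23° − 13°) = 0.5 I₀ · cos²(10°) = 0.4849 I₀.
I₃ = I₂ cos²(61° − 23°) = 0.4849 I₀ · cos²(38°) = 0.3011 I₀.
After rotation:
Unpolarized light through the first polarizer → I₁ = ½ I₀, now polarized at 13°.
I₂ = I₁ cos²(-7° − 13°) = 0.5 I₀ · cos²(20°) = 0.4415 I₀.
I₃ = I₂ cos²(61° + 7°) = 0.4415 I₀ · cos²(68°) = 0.06196 I₀.
Ratio = 0.06196 / 0.3011 = 0.2058.

I_new/I_old ≈ 0.206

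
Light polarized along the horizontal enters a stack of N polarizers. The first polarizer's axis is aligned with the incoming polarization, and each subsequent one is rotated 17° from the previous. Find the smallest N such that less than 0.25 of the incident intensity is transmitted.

N = 17

First polarizer is aligned with the polarization: full transmission.
Each further stage multiplies by cos²(17°) = 0.9145.
After N polarizers: T = 0.9145^(N−1). Require T < 0.25 ⇒ N−1 > ln(0.25)/ln(0.9145) = 15.51, so N−1 ≥ 16 and N = 17.
Check: N=17 gives T = 0.2394 < 0.25; N=16 gives T = 0.2618.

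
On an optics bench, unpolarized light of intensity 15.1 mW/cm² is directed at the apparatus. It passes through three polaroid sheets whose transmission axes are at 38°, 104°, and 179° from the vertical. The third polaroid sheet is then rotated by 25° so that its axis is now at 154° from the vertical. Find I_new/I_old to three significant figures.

Before rotation:
Unpolarized light through the first polarizer → I₁ = ½ I₀, now polarized at 38°.
I₂ = I₁ cos²(104° − 38°) = 0.5 I₀ · cos²(66°) = 0.08272 I₀.
I₃ = I₂ cos²(179° − 104°) = 0.08272 I₀ · cos²(75°) = 0.005541 I₀.
After rotation:
Unpolarized light through the first polarizer → I₁ = ½ I₀, now polarized at 38°.
I₂ = I₁ cos²(104° − 38°) = 0.5 I₀ · cos²(66°) = 0.08272 I₀.
I₃ = I₂ cos²(154° − 104°) = 0.08272 I₀ · cos²(50°) = 0.03418 I₀.
Ratio = 0.03418 / 0.005541 = 6.168.

I_new/I_old ≈ 6.17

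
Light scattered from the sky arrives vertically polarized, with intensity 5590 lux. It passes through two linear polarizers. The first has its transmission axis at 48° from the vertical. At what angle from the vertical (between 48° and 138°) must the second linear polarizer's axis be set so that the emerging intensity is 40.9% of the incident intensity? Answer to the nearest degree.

θ ≈ 65°

By Malus's law, I₁ = I₀ cos²(48° − 0°) = I₀ cos²(48°) = 0.4477 I₀.
Need I₂/I₀ = 0.409, so cos²(θ − 48°) = 0.409 / 0.4477 = 0.9135.
θ − 48° = arccos(√0.9135) = 17.1°, giving θ ≈ 48 + 17.1 = 65.1°.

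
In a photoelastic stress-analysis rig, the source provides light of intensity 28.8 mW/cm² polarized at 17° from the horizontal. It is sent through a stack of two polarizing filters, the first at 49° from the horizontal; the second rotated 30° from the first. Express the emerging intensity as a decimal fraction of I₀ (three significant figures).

I/I₀ ≈ 0.539

I₁ = 28.8 mW/cm² · cos²(32°) = 20.71 mW/cm².
I₂ = I₁ · cos²(30°) = 20.71 · 0.75 = 15.53 mW/cm².
Transmitted fraction = 0.5394.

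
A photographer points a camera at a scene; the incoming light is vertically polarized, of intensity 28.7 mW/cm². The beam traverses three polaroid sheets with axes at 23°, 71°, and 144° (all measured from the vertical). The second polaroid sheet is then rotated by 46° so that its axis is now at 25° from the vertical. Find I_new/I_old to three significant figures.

Before rotation:
I₁ = I₀ cos²(23° − 0°) = I₀ cos²(23°) = 0.8473 I₀.
I₂ = I₁ cos²(71° − 23°) = 0.8473 I₀ · cos²(48°) = 0.3794 I₀.
I₃ = I₂ cos²(144° − 71°) = 0.3794 I₀ · cos²(73°) = 0.03243 I₀.
After rotation:
I₁ = I₀ cos²(23° − 0°) = I₀ cos²(23°) = 0.8473 I₀.
I₂ = I₁ cos²(25° − 23°) = 0.8473 I₀ · cos²(2°) = 0.8463 I₀.
Angle between axes 2 and 3: 61°. I₃ = 0.8463 I₀ · cos²(61°) = 0.1989 I₀.
Ratio = 0.1989 / 0.03243 = 6.134.

I_new/I_old ≈ 6.13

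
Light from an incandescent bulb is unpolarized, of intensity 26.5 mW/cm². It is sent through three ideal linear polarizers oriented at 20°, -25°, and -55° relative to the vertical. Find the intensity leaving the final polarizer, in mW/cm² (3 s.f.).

I ≈ 4.97 mW/cm²

Unpolarized light through the first polarizer → I₁ = 26.5 mW/cm²/2 = 13.25 mW/cm², polarized at 20°.
I₂ = I₁ · cos²(45°) = 13.25 · 0.5 = 6.625 mW/cm².
I₃ = I₂ · cos²(30°) = 6.625 · 0.75 = 4.969 mW/cm².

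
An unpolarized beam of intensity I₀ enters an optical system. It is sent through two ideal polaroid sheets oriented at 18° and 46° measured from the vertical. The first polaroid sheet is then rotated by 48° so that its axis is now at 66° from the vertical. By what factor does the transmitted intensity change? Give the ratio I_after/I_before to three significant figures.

I_new/I_old ≈ 1.13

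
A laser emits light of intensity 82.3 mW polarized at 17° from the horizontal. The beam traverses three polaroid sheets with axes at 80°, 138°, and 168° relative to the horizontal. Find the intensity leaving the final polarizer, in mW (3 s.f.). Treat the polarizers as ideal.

I ≈ 3.57 mW

I₁ = 82.3 mW · cos²(63°) = 16.96 mW.
I₂ = I₁ · cos²(58°) = 16.96 · 0.2808 = 4.763 mW.
I₃ = I₂ · cos²(30°) = 4.763 · 0.75 = 3.573 mW.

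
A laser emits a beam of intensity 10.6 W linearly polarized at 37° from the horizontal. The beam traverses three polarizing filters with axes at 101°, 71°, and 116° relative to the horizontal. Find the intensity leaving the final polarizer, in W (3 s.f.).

I ≈ 0.764 W

I₁ = 10.6 W · cos²(64°) = 2.037 W.
I₂ = I₁ · cos²(30°) = 2.037 · 0.75 = 1.528 W.
I₃ = I₂ · cos²(45°) = 1.528 · 0.5 = 0.7639 W.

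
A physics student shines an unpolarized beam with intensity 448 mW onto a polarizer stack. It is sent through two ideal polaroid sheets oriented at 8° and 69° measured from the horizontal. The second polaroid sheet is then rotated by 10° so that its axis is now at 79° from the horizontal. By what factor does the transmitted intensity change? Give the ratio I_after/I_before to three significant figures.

I_new/I_old ≈ 0.451

Before rotation:
Unpolarized light through the first polarizer → I₁ = ½ I₀, now polarized at 8°.
I₂ = I₁ cos²(69° − 8°) = 0.5 I₀ · cos²(61°) = 0.1175 I₀.
After rotation:
Unpolarized light through the first polarizer → I₁ = ½ I₀, now polarized at 8°.
I₂ = I₁ cos²(79° − 8°) = 0.5 I₀ · cos²(71°) = 0.053 I₀.
Ratio = 0.053 / 0.1175 = 0.451.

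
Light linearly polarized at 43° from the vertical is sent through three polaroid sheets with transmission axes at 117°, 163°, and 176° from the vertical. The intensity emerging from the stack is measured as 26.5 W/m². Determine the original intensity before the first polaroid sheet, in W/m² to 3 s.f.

By Malus's law, I₁ = I₀ cos²(117° − 43°) = I₀ cos²(74°) = 0.07598 I₀.
I₂ = I₁ cos²(163° − 117°) = 0.07598 I₀ · cos²(46°) = 0.03666 I₀.
I₃ = I₂ cos²(176° − 163°) = 0.03666 I₀ · cos²(13°) = 0.03481 I₀.
So 26.5 W/m² = 0.03481 I₀, giving I₀ = 26.5/0.03481 = 761.3 W/m².

I₀ ≈ 761 W/m²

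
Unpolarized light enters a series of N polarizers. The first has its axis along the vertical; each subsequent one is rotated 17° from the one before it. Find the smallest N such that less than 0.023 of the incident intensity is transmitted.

First polarizer halves the unpolarized light: factor 1/2.
Each further stage multiplies by cos²(17°) = 0.9145.
After N polarizers: T = 0.5·0.9145^(N−1). Require T < 0.023 ⇒ N−1 > ln(0.023/0.5)/ln(0.9145) = 34.46, so N−1 ≥ 35 and N = 36.
Check: N=36 gives T = 0.02191 < 0.023; N=35 gives T = 0.02396.

N = 36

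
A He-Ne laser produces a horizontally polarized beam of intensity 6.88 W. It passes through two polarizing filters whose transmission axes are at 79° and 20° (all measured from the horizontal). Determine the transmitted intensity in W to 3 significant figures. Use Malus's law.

By Malus's law, I₁ = 6.88 W · cos²(79°) = 0.2505 W.
I₂ = I₁ · cos²(59°) = 0.2505 · 0.2653 = 0.06645 W.

I ≈ 0.0664 W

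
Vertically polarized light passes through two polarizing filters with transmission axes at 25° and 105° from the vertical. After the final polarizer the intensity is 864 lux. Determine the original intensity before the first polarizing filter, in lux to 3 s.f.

I₀ ≈ 3.49e4 lux

By Malus's law, I₁ = I₀ cos²(25° − 0°) = I₀ cos²(25°) = 0.8214 I₀.
I₂ = I₁ cos²(105° − 25°) = 0.8214 I₀ · cos²(80°) = 0.02477 I₀.
So 864 lux = 0.02477 I₀, giving I₀ = 864/0.02477 = 3.488e+04 lux.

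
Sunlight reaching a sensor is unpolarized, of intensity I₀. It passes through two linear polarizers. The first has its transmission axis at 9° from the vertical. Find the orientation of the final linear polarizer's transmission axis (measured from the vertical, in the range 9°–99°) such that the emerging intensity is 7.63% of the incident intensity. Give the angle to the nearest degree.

θ ≈ 76°

Unpolarized light through the first polarizer → I₁ = ½ I₀, now polarized at 9°.
Need I₂/I₀ = 0.0763, so cos²(θ − 9°) = 0.0763 / 0.5 = 0.1526.
θ − 9° = arccos(√0.1526) = 67.0°, giving θ ≈ 9 + 67.0 = 76.0°.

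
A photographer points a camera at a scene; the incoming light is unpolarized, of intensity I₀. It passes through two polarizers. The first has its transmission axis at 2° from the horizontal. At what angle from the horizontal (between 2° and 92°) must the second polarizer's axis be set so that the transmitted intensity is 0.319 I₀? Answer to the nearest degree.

θ ≈ 39°

Unpolarized light through the first polarizer → I₁ = ½ I₀, now polarized at 2°.
Need I₂/I₀ = 0.319, so cos²(θ − 2°) = 0.319 / 0.5 = 0.638.
θ − 2° = arccos(√0.638) = 37.0°, giving θ ≈ 2 + 37.0 = 39.0°.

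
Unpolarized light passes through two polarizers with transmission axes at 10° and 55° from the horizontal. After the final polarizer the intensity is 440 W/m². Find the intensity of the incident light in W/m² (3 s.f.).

Unpolarized light through the first polarizer → I₁ = ½ I₀, now polarized at 10°.
I₂ = I₁ cos²(55° − 10°) = 0.5 I₀ · cos²(45°) = 0.25 I₀.
So 440 W/m² = 0.25 I₀, giving I₀ = 440/0.25 = 1760 W/m².

I₀ ≈ 1760 W/m²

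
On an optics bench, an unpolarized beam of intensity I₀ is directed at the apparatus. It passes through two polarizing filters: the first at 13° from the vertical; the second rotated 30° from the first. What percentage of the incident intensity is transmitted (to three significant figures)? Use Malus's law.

≈ 37.5%

Unpolarized light through the first polarizer → I₁ = ½ I₀, now polarized at 13°.
I₂ = I₁ cos²(30°) = 0.5 · 0.75 I₀ = 0.375 I₀.
That is 37.5% of the incident intensity.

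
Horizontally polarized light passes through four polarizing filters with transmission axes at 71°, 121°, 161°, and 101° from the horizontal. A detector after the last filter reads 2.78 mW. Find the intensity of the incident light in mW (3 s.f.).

By Malus's law, I₁ = I₀ cos²(71° − 0°) = I₀ cos²(71°) = 0.106 I₀.
I₂ = I₁ cos²(121° − 71°) = 0.106 I₀ · cos²(50°) = 0.04379 I₀.
I₃ = I₂ cos²(161° − 121°) = 0.04379 I₀ · cos²(40°) = 0.0257 I₀.
I₄ = I₃ cos²(101° − 161°) = 0.0257 I₀ · cos²(60°) = 0.006425 I₀.
So 2.78 mW = 0.006425 I₀, giving I₀ = 2.78/0.006425 = 432.7 mW.

I₀ ≈ 433 mW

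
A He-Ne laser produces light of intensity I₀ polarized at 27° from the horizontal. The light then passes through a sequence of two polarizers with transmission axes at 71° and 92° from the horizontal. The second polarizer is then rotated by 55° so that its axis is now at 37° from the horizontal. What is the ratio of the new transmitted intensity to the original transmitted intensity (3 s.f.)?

Before rotation:
I₁ = I₀ cos²(71° − 27°) = I₀ cos²(44°) = 0.5174 I₀.
I₂ = I₁ cos²(92° − 71°) = 0.5174 I₀ · cos²(21°) = 0.451 I₀.
After rotation:
I₁ = I₀ cos²(71° − 27°) = I₀ cos²(44°) = 0.5174 I₀.
I₂ = I₁ cos²(37° − 71°) = 0.5174 I₀ · cos²(34°) = 0.3556 I₀.
Ratio = 0.3556 / 0.451 = 0.7886.

I_new/I_old ≈ 0.789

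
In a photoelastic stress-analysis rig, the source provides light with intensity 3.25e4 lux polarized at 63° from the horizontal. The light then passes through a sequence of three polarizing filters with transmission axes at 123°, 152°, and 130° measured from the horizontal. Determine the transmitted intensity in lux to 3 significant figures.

I ≈ 5340 lux

I₁ = 3.25e4 lux · cos²(60°) = 8125 lux.
I₂ = I₁ · cos²(29°) = 8125 · 0.765 = 6215 lux.
I₃ = I₂ · cos²(22°) = 6215 · 0.8597 = 5343 lux.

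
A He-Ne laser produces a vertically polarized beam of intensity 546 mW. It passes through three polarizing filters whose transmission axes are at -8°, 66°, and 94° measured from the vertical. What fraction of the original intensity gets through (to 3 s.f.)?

By Malus's law, I₁ = 546 mW · cos²(8°) = 535.4 mW.
I₂ = I₁ · cos²(74°) = 535.4 · 0.07598 = 40.68 mW.
I₃ = I₂ · cos²(28°) = 40.68 · 0.7796 = 31.71 mW.
Transmitted fraction = 0.05808.

I/I₀ ≈ 0.0581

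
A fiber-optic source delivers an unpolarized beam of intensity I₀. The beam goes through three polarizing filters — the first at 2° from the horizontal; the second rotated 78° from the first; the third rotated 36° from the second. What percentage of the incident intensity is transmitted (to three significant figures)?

≈ 1.41%

Unpolarized light through the first polarizer → I₁ = ½ I₀, now polarized at 2°.
I₂ = I₁ cos²(78°) = 0.5 · 0.04323 I₀ = 0.02161 I₀.
I₃ = I₂ cos²(36°) = 0.02161 · 0.6545 I₀ = 0.01415 I₀.
That is 1.415% of the incident intensity.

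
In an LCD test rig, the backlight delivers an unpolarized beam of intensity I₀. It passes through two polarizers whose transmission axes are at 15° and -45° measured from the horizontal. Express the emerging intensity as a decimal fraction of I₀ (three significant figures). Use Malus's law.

Unpolarized light through the first polarizer → I₁ = ½ I₀, now polarized at 15°.
I₂ = I₁ cos²(-45° − 15°) = 0.5 I₀ · cos²(60°) = 0.125 I₀.
Transmitted fraction = 0.125.

≈ 0.125 I₀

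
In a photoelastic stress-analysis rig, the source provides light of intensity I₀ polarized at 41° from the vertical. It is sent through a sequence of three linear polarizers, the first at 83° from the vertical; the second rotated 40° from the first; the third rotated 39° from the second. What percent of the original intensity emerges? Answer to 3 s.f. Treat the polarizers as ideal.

By Malus's law, I₁ = I₀ cos²(83° − 41°) = I₀ cos²(42°) = 0.5523 I₀.
I₂ = I₁ cos²(40°) = 0.5523 · 0.5868 I₀ = 0.3241 I₀.
I₃ = I₂ cos²(39°) = 0.3241 · 0.604 I₀ = 0.1957 I₀.
That is 19.57% of the incident intensity.

≈ 19.6%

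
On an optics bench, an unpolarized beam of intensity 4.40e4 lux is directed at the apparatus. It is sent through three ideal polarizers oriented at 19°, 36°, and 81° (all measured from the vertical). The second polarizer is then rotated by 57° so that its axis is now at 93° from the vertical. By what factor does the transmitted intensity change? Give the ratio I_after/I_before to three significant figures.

Before rotation:
Unpolarized light through the first polarizer → I₁ = ½ I₀, now polarized at 19°.
I₂ = I₁ cos²(36° − 19°) = 0.5 I₀ · cos²(17°) = 0.4573 I₀.
I₃ = I₂ cos²(81° − 36°) = 0.4573 I₀ · cos²(45°) = 0.2286 I₀.
After rotation:
Unpolarized light through the first polarizer → I₁ = ½ I₀, now polarized at 19°.
I₂ = I₁ cos²(93° − 19°) = 0.5 I₀ · cos²(74°) = 0.03799 I₀.
I₃ = I₂ cos²(81° − 93°) = 0.03799 I₀ · cos²(12°) = 0.03635 I₀.
Ratio = 0.03635 / 0.2286 = 0.159.

I_new/I_old ≈ 0.159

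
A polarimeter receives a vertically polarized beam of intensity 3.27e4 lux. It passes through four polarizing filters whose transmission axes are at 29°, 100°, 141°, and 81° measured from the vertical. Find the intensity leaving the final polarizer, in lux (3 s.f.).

I ≈ 378 lux

I₁ = 3.27e4 lux · cos²(29°) = 2.501e+04 lux.
I₂ = I₁ · cos²(71°) = 2.501e+04 · 0.106 = 2651 lux.
I₃ = I₂ · cos²(41°) = 2651 · 0.5696 = 1510 lux.
I₄ = I₃ · cos²(60°) = 1510 · 0.25 = 377.5 lux.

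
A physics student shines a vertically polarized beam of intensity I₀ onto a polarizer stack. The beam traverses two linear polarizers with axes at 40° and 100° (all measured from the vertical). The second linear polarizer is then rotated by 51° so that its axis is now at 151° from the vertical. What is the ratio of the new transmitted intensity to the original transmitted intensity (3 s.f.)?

I_new/I_old ≈ 0.514

Before rotation:
I₁ = I₀ cos²(40° − 0°) = I₀ cos²(40°) = 0.5868 I₀.
I₂ = I₁ cos²(100° − 40°) = 0.5868 I₀ · cos²(60°) = 0.1467 I₀.
After rotation:
I₁ = I₀ cos²(40° − 0°) = I₀ cos²(40°) = 0.5868 I₀.
Angle between axes 1 and 2: 69°. I₂ = 0.5868 I₀ · cos²(69°) = 0.07536 I₀.
Ratio = 0.07536 / 0.1467 = 0.5137.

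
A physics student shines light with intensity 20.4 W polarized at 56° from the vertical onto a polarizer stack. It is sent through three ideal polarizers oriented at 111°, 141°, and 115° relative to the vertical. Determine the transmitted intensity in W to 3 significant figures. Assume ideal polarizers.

By Malus's law, I₁ = 20.4 W · cos²(55°) = 6.711 W.
I₂ = I₁ · cos²(30°) = 6.711 · 0.75 = 5.034 W.
I₃ = I₂ · cos²(26°) = 5.034 · 0.8078 = 4.066 W.

I ≈ 4.07 W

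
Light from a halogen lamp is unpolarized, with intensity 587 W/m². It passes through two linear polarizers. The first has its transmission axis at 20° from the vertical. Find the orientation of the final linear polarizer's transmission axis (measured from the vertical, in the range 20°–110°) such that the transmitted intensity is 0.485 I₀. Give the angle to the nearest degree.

θ ≈ 30°

Unpolarized light through the first polarizer → I₁ = ½ I₀, now polarized at 20°.
Need I₂/I₀ = 0.485, so cos²(θ − 20°) = 0.485 / 0.5 = 0.97.
θ − 20° = arccos(√0.97) = 10.0°, giving θ ≈ 20 + 10.0 = 30.0°.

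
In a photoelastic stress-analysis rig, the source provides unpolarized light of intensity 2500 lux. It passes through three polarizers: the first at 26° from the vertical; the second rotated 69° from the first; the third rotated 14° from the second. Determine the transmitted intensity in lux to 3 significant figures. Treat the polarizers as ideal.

I ≈ 151 lux

Unpolarized light through the first polarizer → I₁ = 2500 lux/2 = 1250 lux, polarized at 26°.
I₂ = I₁ · cos²(69°) = 1250 · 0.1284 = 160.5 lux.
I₃ = I₂ · cos²(14°) = 160.5 · 0.9415 = 151.1 lux.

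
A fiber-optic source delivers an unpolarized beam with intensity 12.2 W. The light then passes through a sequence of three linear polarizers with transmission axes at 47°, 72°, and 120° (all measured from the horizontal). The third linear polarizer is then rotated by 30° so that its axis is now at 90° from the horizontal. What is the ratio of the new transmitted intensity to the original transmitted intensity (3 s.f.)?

Before rotation:
Unpolarized light through the first polarizer → I₁ = ½ I₀, now polarized at 47°.
I₂ = I₁ cos²(72° − 47°) = 0.5 I₀ · cos²(25°) = 0.4107 I₀.
I₃ = I₂ cos²(120° − 72°) = 0.4107 I₀ · cos²(48°) = 0.1839 I₀.
After rotation:
Unpolarized light through the first polarizer → I₁ = ½ I₀, now polarized at 47°.
I₂ = I₁ cos²(72° − 47°) = 0.5 I₀ · cos²(25°) = 0.4107 I₀.
I₃ = I₂ cos²(90° − 72°) = 0.4107 I₀ · cos²(18°) = 0.3715 I₀.
Ratio = 0.3715 / 0.1839 = 2.02.

I_new/I_old ≈ 2.02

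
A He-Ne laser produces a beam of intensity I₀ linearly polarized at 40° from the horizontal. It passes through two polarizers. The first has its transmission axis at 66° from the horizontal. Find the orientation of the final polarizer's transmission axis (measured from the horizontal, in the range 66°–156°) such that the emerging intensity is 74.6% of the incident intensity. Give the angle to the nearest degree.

By Malus's law, I₁ = I₀ cos²(66° − 40°) = I₀ cos²(26°) = 0.8078 I₀.
Need I₂/I₀ = 0.746, so cos²(θ − 66°) = 0.746 / 0.8078 = 0.9235.
θ − 66° = arccos(√0.9235) = 16.1°, giving θ ≈ 66 + 16.1 = 82.1°.

θ ≈ 82°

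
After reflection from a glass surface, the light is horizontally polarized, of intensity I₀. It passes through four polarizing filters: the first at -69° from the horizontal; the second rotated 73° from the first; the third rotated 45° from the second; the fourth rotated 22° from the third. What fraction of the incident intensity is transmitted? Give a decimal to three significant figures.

≈ 0.00472 I₀

By Malus's law, I₁ = I₀ cos²(-69° − 0°) = I₀ cos²(69°) = 0.1284 I₀.
I₂ = I₁ cos²(73°) = 0.1284 · 0.08548 I₀ = 0.01098 I₀.
I₃ = I₂ cos²(45°) = 0.01098 · 0.5 I₀ = 0.005489 I₀.
I₄ = I₃ cos²(22°) = 0.005489 · 0.8597 I₀ = 0.004719 I₀.
Transmitted fraction = 0.004719.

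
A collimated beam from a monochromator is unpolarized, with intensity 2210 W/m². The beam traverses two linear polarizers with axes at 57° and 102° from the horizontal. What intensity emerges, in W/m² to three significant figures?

I ≈ 553 W/m²

Unpolarized light through the first polarizer → I₁ = 2210 W/m²/2 = 1105 W/m², polarized at 57°.
I₂ = I₁ · cos²(45°) = 1105 · 0.5 = 552.5 W/m².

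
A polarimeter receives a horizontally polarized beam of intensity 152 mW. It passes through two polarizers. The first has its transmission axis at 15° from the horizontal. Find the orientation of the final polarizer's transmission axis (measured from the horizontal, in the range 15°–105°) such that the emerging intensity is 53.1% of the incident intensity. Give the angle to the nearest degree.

θ ≈ 56°

I₁ = I₀ cos²(15° − 0°) = I₀ cos²(15°) = 0.933 I₀.
Need I₂/I₀ = 0.531, so cos²(θ − 15°) = 0.531 / 0.933 = 0.5691.
θ − 15° = arccos(√0.5691) = 41.0°, giving θ ≈ 15 + 41.0 = 56.0°.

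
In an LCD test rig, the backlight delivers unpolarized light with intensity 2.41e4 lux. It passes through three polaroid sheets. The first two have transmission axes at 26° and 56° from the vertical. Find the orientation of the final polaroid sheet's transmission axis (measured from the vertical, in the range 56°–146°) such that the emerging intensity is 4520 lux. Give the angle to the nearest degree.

θ ≈ 101°

Unpolarized light through the first polarizer → I₁ = ½ I₀, now polarized at 26°.
I₂ = I₁ cos²(56° − 26°) = 0.5 I₀ · cos²(30°) = 0.375 I₀.
Target fraction: 4520 / 2.41e4 lux = 0.1876 of I₀.
Need I₃/I₀ = 0.1876, so cos²(θ − 56°) = 0.1876 / 0.375 = 0.5001.
θ − 56° = arccos(√0.5001) = 45.0°, giving θ ≈ 56 + 45.0 = 101.0°.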